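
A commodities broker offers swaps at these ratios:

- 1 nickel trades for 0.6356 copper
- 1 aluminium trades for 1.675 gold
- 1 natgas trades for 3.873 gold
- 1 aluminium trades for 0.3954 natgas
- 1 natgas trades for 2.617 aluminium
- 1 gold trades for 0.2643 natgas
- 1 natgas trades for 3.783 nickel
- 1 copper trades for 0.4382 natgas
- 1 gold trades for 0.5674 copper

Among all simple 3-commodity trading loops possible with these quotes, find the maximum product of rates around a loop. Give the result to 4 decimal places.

1.1586

aluminium→gold→natgas→aluminium: 1.675 × 0.2643 × 2.617 = 1.15855
nickel→copper→natgas→nickel: 0.6356 × 0.4382 × 3.783 = 1.05364
gold→copper→natgas→gold: 0.5674 × 0.4382 × 3.873 = 0.96296
Maximum is aluminium→gold→natgas→aluminium at 1.1586; arbitrage exists.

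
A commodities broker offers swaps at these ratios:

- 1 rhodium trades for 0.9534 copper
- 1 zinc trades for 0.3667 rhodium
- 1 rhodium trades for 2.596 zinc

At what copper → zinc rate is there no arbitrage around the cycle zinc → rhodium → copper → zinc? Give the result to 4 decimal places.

Known legs of the cycle: 0.3667 × 0.9534 = 0.34961178
For no arbitrage the full-cycle product must be 1, so the missing rate is 1 / 0.34961178 ≈ 2.860316.

2.8603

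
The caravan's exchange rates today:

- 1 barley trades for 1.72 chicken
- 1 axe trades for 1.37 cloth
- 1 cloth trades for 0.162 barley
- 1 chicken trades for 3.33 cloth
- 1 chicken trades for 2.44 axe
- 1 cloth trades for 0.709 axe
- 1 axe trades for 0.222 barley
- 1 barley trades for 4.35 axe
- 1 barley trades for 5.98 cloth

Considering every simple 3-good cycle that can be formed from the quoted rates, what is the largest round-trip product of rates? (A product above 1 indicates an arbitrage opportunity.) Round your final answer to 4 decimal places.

barley→axe→cloth→barley: 4.35 × 1.37 × 0.162 = 0.96544
barley→cloth→axe→barley: 5.98 × 0.709 × 0.222 = 0.94124
chicken→axe→barley→chicken: 2.44 × 0.222 × 1.72 = 0.93169
chicken→cloth→barley→chicken: 3.33 × 0.162 × 1.72 = 0.92787
Maximum is barley→axe→cloth→barley at 0.9654; no arbitrage — every cycle loses value.

0.9654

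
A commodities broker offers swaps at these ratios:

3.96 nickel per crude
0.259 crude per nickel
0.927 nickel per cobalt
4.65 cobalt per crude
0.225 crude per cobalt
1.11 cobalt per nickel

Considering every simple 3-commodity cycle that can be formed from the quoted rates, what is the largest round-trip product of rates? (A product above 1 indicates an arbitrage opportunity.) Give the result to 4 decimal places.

cobalt→nickel→crude→cobalt: 0.927 × 0.259 × 4.65 = 1.11643
cobalt→crude→nickel→cobalt: 0.225 × 3.96 × 1.11 = 0.98901
Maximum is cobalt→nickel→crude→cobalt at 1.1164; arbitrage exists.

1.1164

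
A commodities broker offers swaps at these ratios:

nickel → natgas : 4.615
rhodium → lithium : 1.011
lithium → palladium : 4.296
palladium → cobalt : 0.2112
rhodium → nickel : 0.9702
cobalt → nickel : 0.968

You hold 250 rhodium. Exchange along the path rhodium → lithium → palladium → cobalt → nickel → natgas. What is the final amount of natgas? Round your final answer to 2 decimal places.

1024.46

250 rhodium × 1.011 = 252.75 lithium
252.75 lithium × 4.296 = 1085.814 palladium
1085.814 palladium × 0.2112 = 229.3239168 cobalt
229.3239168 cobalt × 0.968 = 221.9855514624 nickel
221.9855514624 nickel × 4.615 = 1024.463319998976 natgas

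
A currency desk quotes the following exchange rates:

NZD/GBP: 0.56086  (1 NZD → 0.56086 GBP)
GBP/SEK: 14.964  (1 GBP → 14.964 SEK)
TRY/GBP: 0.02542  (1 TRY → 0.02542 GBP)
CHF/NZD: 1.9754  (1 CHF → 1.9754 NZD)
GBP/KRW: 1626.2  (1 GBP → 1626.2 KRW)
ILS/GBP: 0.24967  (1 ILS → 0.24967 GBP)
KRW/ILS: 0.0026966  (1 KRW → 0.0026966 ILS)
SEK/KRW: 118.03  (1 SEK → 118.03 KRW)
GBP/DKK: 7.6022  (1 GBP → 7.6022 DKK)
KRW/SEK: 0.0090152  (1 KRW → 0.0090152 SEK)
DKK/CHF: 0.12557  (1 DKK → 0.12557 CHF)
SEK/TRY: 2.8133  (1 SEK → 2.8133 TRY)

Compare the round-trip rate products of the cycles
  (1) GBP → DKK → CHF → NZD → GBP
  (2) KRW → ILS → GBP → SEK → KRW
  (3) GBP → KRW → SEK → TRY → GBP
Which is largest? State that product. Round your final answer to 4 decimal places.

1.1891

(1) 7.6022 × 0.12557 × 1.9754 × 0.56086 = 1.05763
(2) 0.0026966 × 0.24967 × 14.964 × 118.03 = 1.18911
(3) 1626.2 × 0.0090152 × 2.8133 × 0.02542 = 1.04843
Highest is cycle (2) at 1.1891 (>1, arbitrage).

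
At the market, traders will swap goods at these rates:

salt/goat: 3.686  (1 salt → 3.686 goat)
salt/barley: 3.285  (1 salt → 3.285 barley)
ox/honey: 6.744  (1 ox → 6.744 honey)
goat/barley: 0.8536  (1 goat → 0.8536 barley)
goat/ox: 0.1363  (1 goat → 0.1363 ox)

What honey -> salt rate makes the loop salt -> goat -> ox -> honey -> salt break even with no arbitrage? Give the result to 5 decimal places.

Known legs of the cycle: 3.686 × 0.1363 × 6.744 = 3.3881977392
For no arbitrage the full-cycle product must be 1, so the missing rate is 1 / 3.3881977392 ≈ 0.2951422.

0.29514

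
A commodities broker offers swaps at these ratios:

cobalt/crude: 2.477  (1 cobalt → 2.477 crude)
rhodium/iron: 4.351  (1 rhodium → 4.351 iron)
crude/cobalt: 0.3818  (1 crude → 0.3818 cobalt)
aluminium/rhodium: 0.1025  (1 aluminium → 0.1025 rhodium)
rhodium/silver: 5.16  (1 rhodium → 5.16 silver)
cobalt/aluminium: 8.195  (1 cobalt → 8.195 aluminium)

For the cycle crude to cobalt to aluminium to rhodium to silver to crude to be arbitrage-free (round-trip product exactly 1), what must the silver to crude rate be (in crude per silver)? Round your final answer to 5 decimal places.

Known legs of the cycle: 0.3818 × 8.195 × 0.1025 × 5.16 = 1.6548492939
For no arbitrage the full-cycle product must be 1, so the missing rate is 1 / 1.6548492939 ≈ 0.6042846.

0.60428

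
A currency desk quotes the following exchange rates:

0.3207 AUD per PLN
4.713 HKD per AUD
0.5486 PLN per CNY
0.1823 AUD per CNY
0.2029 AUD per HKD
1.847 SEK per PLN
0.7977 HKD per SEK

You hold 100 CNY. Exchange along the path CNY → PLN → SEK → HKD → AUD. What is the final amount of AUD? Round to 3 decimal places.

100 CNY × 0.5486 = 54.86 PLN
54.86 PLN × 1.847 = 101.32642 SEK
101.32642 SEK × 0.7977 = 80.828085234 HKD
80.828085234 HKD × 0.2029 = 16.4000184939786 AUD

16.400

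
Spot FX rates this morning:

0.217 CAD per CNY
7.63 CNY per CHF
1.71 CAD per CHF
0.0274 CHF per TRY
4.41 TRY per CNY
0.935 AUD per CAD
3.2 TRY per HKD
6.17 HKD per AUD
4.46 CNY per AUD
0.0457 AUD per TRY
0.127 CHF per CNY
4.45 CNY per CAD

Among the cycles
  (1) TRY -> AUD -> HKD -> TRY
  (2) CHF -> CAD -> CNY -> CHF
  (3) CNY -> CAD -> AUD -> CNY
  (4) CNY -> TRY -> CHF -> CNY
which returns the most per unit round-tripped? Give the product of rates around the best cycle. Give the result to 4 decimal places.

(1) 0.0457 × 6.17 × 3.2 = 0.90230
(2) 1.71 × 4.45 × 0.127 = 0.96641
(3) 0.217 × 0.935 × 4.46 = 0.90491
(4) 4.41 × 0.0274 × 7.63 = 0.92196
Highest is cycle (2) at 0.9664 (≤1, no arbitrage).

0.9664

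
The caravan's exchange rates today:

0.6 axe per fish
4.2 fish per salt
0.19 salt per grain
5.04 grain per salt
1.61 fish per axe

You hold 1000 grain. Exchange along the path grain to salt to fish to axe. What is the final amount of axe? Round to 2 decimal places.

478.80

1000 grain × 0.19 = 190 salt
190 salt × 4.2 = 798 fish
798 fish × 0.6 = 478.8 axe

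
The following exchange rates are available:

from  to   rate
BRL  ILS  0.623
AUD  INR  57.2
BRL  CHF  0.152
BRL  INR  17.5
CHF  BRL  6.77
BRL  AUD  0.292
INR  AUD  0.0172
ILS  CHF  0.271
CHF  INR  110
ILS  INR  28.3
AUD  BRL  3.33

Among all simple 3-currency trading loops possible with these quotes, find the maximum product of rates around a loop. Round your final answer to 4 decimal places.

CHF→BRL→ILS→CHF: 6.77 × 0.623 × 0.271 = 1.14300
AUD→BRL→INR→AUD: 3.33 × 17.5 × 0.0172 = 1.00233
Maximum is CHF→BRL→ILS→CHF at 1.1430; arbitrage exists.

1.1430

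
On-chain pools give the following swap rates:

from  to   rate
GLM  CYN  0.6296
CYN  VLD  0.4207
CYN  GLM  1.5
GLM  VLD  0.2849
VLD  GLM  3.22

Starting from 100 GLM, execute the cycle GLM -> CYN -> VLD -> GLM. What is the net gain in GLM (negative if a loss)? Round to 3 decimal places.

-14.711

100 GLM × 0.6296 = 62.96 CYN
62.96 CYN × 0.4207 = 26.487272 VLD
26.487272 VLD × 3.22 = 85.28901584 GLM
Net change: 85.28901584 − 100 = -14.71098416 GLM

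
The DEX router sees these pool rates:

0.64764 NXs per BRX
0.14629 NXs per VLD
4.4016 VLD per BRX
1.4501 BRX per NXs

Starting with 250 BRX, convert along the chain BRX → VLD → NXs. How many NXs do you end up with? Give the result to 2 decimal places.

250 BRX × 4.4016 = 1100.4 VLD
1100.4 VLD × 0.14629 = 160.977516 NXs

160.98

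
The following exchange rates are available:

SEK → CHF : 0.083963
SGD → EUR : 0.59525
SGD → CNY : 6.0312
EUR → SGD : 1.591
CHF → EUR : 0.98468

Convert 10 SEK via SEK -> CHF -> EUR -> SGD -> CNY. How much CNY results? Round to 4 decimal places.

10 SEK × 0.083963 = 0.83963 CHF
0.83963 CHF × 0.98468 = 0.8267668684 EUR
0.8267668684 EUR × 1.591 = 1.3153860876244 SGD
1.3153860876244 SGD × 6.0312 = 7.93335657168028128 CNY

7.9334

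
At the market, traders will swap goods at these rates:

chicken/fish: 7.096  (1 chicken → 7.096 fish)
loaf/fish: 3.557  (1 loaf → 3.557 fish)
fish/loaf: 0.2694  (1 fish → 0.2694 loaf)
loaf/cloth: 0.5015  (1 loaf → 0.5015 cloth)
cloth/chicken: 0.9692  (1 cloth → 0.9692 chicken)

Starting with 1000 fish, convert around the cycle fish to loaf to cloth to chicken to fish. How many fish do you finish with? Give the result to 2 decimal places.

1000 fish × 0.2694 = 269.4 loaf
269.4 loaf × 0.5015 = 135.1041 cloth
135.1041 cloth × 0.9692 = 130.94289372 chicken
130.94289372 chicken × 7.096 = 929.17077383712 fish

929.17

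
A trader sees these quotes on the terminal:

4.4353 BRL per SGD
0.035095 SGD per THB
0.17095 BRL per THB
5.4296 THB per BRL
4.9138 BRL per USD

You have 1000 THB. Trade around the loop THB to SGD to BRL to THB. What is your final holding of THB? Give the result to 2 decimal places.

1000 THB × 0.035095 = 35.095 SGD
35.095 SGD × 4.4353 = 155.6568535 BRL
155.6568535 BRL × 5.4296 = 845.1544517636 THB

845.15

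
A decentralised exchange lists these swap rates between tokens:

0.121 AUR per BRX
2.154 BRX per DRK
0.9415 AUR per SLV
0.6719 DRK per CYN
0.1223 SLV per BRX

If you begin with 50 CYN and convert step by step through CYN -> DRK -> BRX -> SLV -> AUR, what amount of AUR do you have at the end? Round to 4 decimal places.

50 CYN × 0.6719 = 33.595 DRK
33.595 DRK × 2.154 = 72.36363 BRX
72.36363 BRX × 0.1223 = 8.850071949 SLV
8.850071949 SLV × 0.9415 = 8.3323427399835 AUR

8.3323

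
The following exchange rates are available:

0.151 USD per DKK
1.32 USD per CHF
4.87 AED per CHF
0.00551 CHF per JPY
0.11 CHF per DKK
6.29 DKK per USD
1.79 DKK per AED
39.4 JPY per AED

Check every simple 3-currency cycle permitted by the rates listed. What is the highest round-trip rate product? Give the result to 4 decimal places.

JPY→CHF→AED→JPY: 0.00551 × 4.87 × 39.4 = 1.05725
AED→DKK→CHF→AED: 1.79 × 0.11 × 4.87 = 0.95890
USD→DKK→CHF→USD: 6.29 × 0.11 × 1.32 = 0.91331
Maximum is JPY→CHF→AED→JPY at 1.0572; arbitrage exists.

1.0572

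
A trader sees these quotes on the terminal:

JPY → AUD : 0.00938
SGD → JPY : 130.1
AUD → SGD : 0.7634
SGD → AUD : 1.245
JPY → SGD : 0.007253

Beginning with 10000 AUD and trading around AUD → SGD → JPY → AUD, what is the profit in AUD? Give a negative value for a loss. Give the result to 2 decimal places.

-683.94

10000 AUD × 0.7634 = 7634 SGD
7634 SGD × 130.1 = 993183.4 JPY
993183.4 JPY × 0.00938 = 9316.060292 AUD
Net change: 9316.060292 − 10000 = -683.939708 AUD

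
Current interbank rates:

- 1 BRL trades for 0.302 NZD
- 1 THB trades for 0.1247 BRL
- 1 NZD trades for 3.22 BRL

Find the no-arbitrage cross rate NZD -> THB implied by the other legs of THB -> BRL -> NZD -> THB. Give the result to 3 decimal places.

26.554

Known legs of the cycle: 0.1247 × 0.302 = 0.0376594
For no arbitrage the full-cycle product must be 1, so the missing rate is 1 / 0.0376594 ≈ 26.55380.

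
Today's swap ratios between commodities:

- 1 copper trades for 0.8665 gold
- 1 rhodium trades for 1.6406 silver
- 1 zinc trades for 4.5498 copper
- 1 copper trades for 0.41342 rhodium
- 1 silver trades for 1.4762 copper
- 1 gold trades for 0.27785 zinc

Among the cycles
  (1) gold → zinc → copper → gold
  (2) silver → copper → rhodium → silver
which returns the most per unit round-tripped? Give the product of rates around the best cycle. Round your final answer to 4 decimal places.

(1) 0.27785 × 4.5498 × 0.8665 = 1.09540
(2) 1.4762 × 0.41342 × 1.6406 = 1.00124
Highest is cycle (1) at 1.0954 (>1, arbitrage).

1.0954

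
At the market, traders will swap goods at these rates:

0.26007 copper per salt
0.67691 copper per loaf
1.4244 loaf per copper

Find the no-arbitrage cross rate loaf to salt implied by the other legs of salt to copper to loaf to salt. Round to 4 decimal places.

2.6995

Known legs of the cycle: 0.26007 × 1.4244 = 0.370443708
For no arbitrage the full-cycle product must be 1, so the missing rate is 1 / 0.370443708 ≈ 2.699465.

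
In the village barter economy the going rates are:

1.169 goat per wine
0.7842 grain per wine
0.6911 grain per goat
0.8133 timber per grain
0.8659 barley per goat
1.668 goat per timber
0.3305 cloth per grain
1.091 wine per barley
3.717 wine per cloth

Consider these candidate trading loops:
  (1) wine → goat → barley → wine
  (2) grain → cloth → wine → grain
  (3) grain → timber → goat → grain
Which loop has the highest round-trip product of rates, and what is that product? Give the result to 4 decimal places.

(1) 1.169 × 0.8659 × 1.091 = 1.10435
(2) 0.3305 × 3.717 × 0.7842 = 0.96336
(3) 0.8133 × 1.668 × 0.6911 = 0.93754
Highest is cycle (1) at 1.1044 (>1, arbitrage).

1.1044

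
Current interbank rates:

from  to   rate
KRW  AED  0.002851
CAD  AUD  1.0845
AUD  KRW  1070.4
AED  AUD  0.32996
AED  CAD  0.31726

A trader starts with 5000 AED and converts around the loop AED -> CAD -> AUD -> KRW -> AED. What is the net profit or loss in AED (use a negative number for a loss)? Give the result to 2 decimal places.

5000 AED × 0.31726 = 1586.3 CAD
1586.3 CAD × 1.0845 = 1720.34235 AUD
1720.34235 AUD × 1070.4 = 1841454.45144 KRW
1841454.45144 KRW × 0.002851 = 5249.98664105544 AED
Net change: 5249.98664105544 − 5000 = 249.98664105544 AED

249.99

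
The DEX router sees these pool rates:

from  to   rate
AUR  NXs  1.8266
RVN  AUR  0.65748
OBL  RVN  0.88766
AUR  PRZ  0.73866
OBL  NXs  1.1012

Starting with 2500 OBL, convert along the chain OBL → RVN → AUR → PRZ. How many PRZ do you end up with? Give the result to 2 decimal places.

2500 OBL × 0.88766 = 2219.15 RVN
2219.15 RVN × 0.65748 = 1459.046742 AUR
1459.046742 AUR × 0.73866 = 1077.73946644572 PRZ

1077.74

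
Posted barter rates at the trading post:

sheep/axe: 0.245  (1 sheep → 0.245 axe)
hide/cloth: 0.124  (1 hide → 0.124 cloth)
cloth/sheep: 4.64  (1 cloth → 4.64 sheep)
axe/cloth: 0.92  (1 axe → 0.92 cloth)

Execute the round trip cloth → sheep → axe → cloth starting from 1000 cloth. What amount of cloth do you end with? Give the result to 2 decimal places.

1045.86

1000 cloth × 4.64 = 4640 sheep
4640 sheep × 0.245 = 1136.8 axe
1136.8 axe × 0.92 = 1045.856 cloth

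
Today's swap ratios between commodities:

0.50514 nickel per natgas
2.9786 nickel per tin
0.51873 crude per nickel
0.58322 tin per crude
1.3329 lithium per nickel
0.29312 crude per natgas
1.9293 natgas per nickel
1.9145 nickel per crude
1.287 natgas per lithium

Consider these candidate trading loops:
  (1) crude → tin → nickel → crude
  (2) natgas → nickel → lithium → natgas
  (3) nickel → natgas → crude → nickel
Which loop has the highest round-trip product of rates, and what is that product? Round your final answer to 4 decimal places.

(1) 0.58322 × 2.9786 × 0.51873 = 0.90113
(2) 0.50514 × 1.3329 × 1.287 = 0.86654
(3) 1.9293 × 0.29312 × 1.9145 = 1.08268
Highest is cycle (3) at 1.0827 (>1, arbitrage).

1.0827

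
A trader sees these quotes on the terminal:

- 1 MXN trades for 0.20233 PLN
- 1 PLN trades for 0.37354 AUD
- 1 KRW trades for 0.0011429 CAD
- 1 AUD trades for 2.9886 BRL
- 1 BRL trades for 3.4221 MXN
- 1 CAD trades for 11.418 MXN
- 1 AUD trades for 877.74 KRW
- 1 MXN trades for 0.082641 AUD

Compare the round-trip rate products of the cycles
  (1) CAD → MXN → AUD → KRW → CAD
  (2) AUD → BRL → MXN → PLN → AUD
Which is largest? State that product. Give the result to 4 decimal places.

(1) 11.418 × 0.082641 × 877.74 × 0.0011429 = 0.94659
(2) 2.9886 × 3.4221 × 0.20233 × 0.37354 = 0.77296
Highest is cycle (1) at 0.9466 (≤1, no arbitrage).

0.9466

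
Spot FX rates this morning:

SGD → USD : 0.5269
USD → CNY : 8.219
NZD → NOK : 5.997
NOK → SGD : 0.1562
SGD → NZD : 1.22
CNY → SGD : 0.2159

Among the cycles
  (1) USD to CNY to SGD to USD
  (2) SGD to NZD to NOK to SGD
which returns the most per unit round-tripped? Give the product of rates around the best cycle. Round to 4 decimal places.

1.1428

(1) 8.219 × 0.2159 × 0.5269 = 0.93497
(2) 1.22 × 5.997 × 0.1562 = 1.14281
Highest is cycle (2) at 1.1428 (>1, arbitrage).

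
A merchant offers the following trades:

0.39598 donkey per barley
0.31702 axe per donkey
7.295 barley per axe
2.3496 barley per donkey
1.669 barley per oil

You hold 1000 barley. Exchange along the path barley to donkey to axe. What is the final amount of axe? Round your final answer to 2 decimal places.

125.53

1000 barley × 0.39598 = 395.98 donkey
395.98 donkey × 0.31702 = 125.5335796 axe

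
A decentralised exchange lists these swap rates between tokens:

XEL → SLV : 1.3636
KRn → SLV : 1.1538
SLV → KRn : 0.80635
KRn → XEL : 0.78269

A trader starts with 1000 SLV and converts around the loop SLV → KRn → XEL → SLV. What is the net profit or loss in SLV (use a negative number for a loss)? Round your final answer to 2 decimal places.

-139.40

1000 SLV × 0.80635 = 806.35 KRn
806.35 KRn × 0.78269 = 631.1220815 XEL
631.1220815 XEL × 1.3636 = 860.5980703334 SLV
Net change: 860.5980703334 − 1000 = -139.4019296666 SLV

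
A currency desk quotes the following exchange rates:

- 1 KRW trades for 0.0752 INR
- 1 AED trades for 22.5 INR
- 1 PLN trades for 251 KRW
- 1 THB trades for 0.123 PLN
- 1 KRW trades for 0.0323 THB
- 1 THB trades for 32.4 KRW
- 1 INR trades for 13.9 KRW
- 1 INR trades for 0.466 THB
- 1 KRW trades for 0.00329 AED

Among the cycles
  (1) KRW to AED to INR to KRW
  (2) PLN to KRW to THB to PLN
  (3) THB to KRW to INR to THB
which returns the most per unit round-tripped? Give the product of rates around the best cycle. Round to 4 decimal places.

(1) 0.00329 × 22.5 × 13.9 = 1.02895
(2) 251 × 0.0323 × 0.123 = 0.99720
(3) 32.4 × 0.0752 × 0.466 = 1.13540
Highest is cycle (3) at 1.1354 (>1, arbitrage).

1.1354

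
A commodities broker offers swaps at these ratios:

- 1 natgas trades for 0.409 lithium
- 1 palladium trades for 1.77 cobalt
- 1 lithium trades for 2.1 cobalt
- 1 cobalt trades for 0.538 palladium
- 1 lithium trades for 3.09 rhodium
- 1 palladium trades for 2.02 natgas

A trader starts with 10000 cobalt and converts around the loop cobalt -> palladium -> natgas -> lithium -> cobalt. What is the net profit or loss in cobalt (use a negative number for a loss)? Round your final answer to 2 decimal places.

10000 cobalt × 0.538 = 5380 palladium
5380 palladium × 2.02 = 10867.6 natgas
10867.6 natgas × 0.409 = 4444.8484 lithium
4444.8484 lithium × 2.1 = 9334.18164 cobalt
Net change: 9334.18164 − 10000 = -665.81836 cobalt

-665.82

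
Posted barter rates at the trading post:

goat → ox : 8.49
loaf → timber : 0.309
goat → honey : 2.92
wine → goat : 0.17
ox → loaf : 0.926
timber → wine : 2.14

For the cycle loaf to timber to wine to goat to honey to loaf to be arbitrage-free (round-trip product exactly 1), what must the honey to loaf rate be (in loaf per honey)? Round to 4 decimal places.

3.0465

Known legs of the cycle: 0.309 × 2.14 × 0.17 × 2.92 = 0.328249464
For no arbitrage the full-cycle product must be 1, so the missing rate is 1 / 0.328249464 ≈ 3.046463.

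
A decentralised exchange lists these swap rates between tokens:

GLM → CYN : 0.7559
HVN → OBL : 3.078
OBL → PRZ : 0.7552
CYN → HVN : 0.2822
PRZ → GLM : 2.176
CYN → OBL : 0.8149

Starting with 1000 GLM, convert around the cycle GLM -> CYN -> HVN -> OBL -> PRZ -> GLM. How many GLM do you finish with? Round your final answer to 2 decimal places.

1000 GLM × 0.7559 = 755.9 CYN
755.9 CYN × 0.2822 = 213.31498 HVN
213.31498 HVN × 3.078 = 656.58350844 OBL
656.58350844 OBL × 0.7552 = 495.851865573888 PRZ
495.851865573888 PRZ × 2.176 = 1078.973659488780288 GLM

1078.97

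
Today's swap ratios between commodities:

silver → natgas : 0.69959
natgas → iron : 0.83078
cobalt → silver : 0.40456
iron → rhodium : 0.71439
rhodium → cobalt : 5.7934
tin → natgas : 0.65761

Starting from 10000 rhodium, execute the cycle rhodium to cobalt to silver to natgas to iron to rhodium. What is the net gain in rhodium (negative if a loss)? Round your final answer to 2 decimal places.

-268.46

10000 rhodium × 5.7934 = 57934 cobalt
57934 cobalt × 0.40456 = 23437.77904 silver
23437.77904 silver × 0.69959 = 16396.8358385936 natgas
16396.8358385936 natgas × 0.83078 = 13622.163277986791008 iron
13622.163277986791008 iron × 0.71439 = 9731.53722416098362820512 rhodium
Net change: 9731.53722416098362820512 − 10000 = -268.46277583901637179488 rhodium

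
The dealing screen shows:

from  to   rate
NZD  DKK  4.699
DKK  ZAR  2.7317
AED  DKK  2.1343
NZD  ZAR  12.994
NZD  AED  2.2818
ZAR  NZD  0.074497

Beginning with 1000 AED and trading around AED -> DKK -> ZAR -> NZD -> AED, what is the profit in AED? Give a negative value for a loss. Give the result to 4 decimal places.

1000 AED × 2.1343 = 2134.3 DKK
2134.3 DKK × 2.7317 = 5830.26731 ZAR
5830.26731 ZAR × 0.074497 = 434.33742379307 NZD
434.33742379307 NZD × 2.2818 = 991.071133611027126 AED
Net change: 991.071133611027126 − 1000 = -8.928866388972874 AED

-8.9289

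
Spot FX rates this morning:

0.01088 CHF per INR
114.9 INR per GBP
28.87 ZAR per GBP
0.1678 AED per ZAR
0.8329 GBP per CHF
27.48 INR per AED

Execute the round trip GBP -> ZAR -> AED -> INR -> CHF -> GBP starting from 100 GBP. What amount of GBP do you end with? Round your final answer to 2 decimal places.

120.64

100 GBP × 28.87 = 2887 ZAR
2887 ZAR × 0.1678 = 484.4386 AED
484.4386 AED × 27.48 = 13312.372728 INR
13312.372728 INR × 0.01088 = 144.83861528064 CHF
144.83861528064 CHF × 0.8329 = 120.636082667245056 GBP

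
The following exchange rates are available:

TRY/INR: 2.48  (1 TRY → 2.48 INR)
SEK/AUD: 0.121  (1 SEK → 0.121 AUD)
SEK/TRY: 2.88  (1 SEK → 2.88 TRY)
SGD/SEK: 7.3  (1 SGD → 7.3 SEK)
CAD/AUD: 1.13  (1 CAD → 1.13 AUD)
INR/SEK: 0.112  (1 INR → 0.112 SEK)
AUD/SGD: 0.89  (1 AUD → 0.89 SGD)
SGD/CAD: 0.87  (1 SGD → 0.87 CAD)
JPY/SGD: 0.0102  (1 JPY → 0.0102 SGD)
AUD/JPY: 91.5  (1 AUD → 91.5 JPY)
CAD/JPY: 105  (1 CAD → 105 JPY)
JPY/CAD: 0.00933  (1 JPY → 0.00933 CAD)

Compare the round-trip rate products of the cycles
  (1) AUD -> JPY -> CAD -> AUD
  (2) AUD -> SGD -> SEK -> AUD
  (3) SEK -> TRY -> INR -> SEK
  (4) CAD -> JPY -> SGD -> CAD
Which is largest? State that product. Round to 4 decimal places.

0.9647

(1) 91.5 × 0.00933 × 1.13 = 0.96468
(2) 0.89 × 7.3 × 0.121 = 0.78614
(3) 2.88 × 2.48 × 0.112 = 0.79995
(4) 105 × 0.0102 × 0.87 = 0.93177
Highest is cycle (1) at 0.9647 (≤1, no arbitrage).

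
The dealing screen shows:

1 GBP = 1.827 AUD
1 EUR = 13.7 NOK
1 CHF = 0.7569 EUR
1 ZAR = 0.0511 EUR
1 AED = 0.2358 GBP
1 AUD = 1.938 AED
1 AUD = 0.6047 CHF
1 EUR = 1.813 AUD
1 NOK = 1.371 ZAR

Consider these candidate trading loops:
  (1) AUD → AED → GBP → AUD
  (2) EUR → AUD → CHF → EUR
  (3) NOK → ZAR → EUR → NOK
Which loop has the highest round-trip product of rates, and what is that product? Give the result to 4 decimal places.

0.9598

(1) 1.938 × 0.2358 × 1.827 = 0.83490
(2) 1.813 × 0.6047 × 0.7569 = 0.82981
(3) 1.371 × 0.0511 × 13.7 = 0.95980
Highest is cycle (3) at 0.9598 (≤1, no arbitrage).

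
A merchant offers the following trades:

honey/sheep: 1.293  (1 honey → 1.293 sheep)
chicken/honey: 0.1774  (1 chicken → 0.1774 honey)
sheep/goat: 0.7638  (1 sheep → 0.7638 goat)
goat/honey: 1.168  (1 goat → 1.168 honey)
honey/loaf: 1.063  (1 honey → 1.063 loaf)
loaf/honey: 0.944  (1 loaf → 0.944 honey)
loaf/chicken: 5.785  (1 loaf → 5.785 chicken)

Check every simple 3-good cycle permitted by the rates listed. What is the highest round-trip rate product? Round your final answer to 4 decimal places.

1.1535

sheep→goat→honey→sheep: 0.7638 × 1.168 × 1.293 = 1.15351
loaf→chicken→honey→loaf: 5.785 × 0.1774 × 1.063 = 1.09091
Maximum is sheep→goat→honey→sheep at 1.1535; arbitrage exists.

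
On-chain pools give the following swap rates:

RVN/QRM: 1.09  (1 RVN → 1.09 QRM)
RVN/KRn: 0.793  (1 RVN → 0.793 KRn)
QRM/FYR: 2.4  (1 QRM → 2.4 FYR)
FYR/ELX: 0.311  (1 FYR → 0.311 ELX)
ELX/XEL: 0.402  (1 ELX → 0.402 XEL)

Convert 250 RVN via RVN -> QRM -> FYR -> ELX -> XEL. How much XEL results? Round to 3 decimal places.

250 RVN × 1.09 = 272.5 QRM
272.5 QRM × 2.4 = 654 FYR
654 FYR × 0.311 = 203.394 ELX
203.394 ELX × 0.402 = 81.764388 XEL

81.764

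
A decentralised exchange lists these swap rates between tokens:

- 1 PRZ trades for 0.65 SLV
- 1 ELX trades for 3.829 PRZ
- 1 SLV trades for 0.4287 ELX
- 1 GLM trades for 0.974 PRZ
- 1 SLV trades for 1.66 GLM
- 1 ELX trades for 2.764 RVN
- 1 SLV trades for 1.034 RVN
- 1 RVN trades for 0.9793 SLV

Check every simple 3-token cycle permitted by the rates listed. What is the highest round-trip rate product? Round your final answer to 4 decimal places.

1.1604

RVN→SLV→ELX→RVN: 0.9793 × 0.4287 × 2.764 = 1.16040
PRZ→SLV→ELX→PRZ: 0.65 × 0.4287 × 3.829 = 1.06697
GLM→PRZ→SLV→GLM: 0.974 × 0.65 × 1.66 = 1.05095
Maximum is RVN→SLV→ELX→RVN at 1.1604; arbitrage exists.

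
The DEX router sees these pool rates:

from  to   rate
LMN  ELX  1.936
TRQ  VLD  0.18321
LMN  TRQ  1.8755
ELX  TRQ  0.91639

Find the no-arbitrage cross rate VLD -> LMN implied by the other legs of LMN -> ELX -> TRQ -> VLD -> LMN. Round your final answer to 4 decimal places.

Known legs of the cycle: 1.936 × 0.91639 × 0.18321 = 0.3250385478384
For no arbitrage the full-cycle product must be 1, so the missing rate is 1 / 0.3250385478384 ≈ 3.076558.

3.0766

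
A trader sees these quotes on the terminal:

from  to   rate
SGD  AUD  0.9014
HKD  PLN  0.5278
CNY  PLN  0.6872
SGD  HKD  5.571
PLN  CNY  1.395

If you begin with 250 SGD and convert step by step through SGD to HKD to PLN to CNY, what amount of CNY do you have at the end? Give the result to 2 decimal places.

250 SGD × 5.571 = 1392.75 HKD
1392.75 HKD × 0.5278 = 735.09345 PLN
735.09345 PLN × 1.395 = 1025.45536275 CNY

1025.46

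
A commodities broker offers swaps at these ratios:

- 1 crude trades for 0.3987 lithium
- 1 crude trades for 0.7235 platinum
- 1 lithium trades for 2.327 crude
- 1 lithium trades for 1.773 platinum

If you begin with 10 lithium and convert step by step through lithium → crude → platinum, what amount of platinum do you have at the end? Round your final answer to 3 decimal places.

16.836

10 lithium × 2.327 = 23.27 crude
23.27 crude × 0.7235 = 16.835845 platinum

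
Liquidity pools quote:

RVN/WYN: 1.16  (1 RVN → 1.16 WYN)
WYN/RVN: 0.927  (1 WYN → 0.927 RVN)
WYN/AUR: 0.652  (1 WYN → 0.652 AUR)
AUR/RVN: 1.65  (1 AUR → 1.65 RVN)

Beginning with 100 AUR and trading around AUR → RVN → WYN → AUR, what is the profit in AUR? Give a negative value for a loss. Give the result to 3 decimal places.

24.793

100 AUR × 1.65 = 165 RVN
165 RVN × 1.16 = 191.4 WYN
191.4 WYN × 0.652 = 124.7928 AUR
Net change: 124.7928 − 100 = 24.7928 AUR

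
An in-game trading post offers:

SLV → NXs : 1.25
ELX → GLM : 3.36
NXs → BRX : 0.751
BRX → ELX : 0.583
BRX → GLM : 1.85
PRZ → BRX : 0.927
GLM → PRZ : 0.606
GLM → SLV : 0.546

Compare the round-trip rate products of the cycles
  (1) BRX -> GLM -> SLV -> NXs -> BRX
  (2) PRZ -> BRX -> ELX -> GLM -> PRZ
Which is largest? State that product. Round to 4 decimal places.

1.1004

(1) 1.85 × 0.546 × 1.25 × 0.751 = 0.94823
(2) 0.927 × 0.583 × 3.36 × 0.606 = 1.10042
Highest is cycle (2) at 1.1004 (>1, arbitrage).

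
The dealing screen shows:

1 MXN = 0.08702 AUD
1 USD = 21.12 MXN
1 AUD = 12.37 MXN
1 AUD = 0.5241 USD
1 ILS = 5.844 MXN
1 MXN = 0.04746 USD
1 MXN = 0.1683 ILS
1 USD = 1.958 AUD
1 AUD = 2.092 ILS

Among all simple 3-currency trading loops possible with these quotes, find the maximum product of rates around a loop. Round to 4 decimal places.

AUD→MXN→USD→AUD: 12.37 × 0.04746 × 1.958 = 1.14950
ILS→MXN→AUD→ILS: 5.844 × 0.08702 × 2.092 = 1.06388
AUD→USD→MXN→AUD: 0.5241 × 21.12 × 0.08702 = 0.96322
Maximum is AUD→MXN→USD→AUD at 1.1495; arbitrage exists.

1.1495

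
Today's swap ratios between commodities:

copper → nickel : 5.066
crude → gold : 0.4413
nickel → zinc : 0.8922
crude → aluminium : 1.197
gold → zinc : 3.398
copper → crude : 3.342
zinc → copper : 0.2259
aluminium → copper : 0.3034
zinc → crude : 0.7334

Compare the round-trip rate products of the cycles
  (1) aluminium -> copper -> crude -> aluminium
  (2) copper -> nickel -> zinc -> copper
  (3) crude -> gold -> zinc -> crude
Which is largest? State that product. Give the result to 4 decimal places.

1.2137

(1) 0.3034 × 3.342 × 1.197 = 1.21371
(2) 5.066 × 0.8922 × 0.2259 = 1.02104
(3) 0.4413 × 3.398 × 0.7334 = 1.09976
Highest is cycle (1) at 1.2137 (>1, arbitrage).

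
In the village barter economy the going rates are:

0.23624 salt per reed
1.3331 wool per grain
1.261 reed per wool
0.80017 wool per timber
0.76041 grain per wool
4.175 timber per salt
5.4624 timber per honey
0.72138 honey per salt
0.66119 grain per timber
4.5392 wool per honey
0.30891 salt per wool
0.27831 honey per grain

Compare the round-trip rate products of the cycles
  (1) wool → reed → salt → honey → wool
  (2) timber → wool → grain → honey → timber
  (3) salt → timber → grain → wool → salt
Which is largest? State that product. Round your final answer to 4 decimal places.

(1) 1.261 × 0.23624 × 0.72138 × 4.5392 = 0.97547
(2) 0.80017 × 0.76041 × 0.27831 × 5.4624 = 0.92500
(3) 4.175 × 0.66119 × 1.3331 × 0.30891 = 1.13678
Highest is cycle (3) at 1.1368 (>1, arbitrage).

1.1368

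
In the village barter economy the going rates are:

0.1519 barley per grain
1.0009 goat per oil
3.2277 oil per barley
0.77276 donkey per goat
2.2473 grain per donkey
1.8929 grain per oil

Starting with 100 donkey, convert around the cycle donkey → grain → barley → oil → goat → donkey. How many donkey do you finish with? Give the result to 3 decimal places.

100 donkey × 2.2473 = 224.73 grain
224.73 grain × 0.1519 = 34.136487 barley
34.136487 barley × 3.2277 = 110.1823390899 oil
110.1823390899 oil × 1.0009 = 110.28150319508091 goat
110.28150319508091 goat × 0.77276 = 85.2211344090307240116 donkey

85.221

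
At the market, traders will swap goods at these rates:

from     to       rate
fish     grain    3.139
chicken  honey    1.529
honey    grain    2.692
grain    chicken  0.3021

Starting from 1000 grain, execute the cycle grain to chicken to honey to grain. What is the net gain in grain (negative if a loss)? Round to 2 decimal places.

243.46

1000 grain × 0.3021 = 302.1 chicken
302.1 chicken × 1.529 = 461.9109 honey
461.9109 honey × 2.692 = 1243.4641428 grain
Net change: 1243.4641428 − 1000 = 243.4641428 grain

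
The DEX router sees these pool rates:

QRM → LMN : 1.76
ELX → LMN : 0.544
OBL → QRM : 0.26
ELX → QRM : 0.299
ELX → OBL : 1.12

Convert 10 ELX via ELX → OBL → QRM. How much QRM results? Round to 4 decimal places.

2.9120

10 ELX × 1.12 = 11.2 OBL
11.2 OBL × 0.26 = 2.912 QRM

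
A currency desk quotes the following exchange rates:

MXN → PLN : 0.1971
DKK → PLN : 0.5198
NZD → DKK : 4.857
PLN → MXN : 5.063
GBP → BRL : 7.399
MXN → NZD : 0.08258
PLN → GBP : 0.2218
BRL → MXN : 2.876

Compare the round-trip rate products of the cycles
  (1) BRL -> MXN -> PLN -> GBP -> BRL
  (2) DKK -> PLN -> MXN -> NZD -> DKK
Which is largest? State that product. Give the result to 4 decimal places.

1.0556

(1) 2.876 × 0.1971 × 0.2218 × 7.399 = 0.93027
(2) 0.5198 × 5.063 × 0.08258 × 4.857 = 1.05557
Highest is cycle (2) at 1.0556 (>1, arbitrage).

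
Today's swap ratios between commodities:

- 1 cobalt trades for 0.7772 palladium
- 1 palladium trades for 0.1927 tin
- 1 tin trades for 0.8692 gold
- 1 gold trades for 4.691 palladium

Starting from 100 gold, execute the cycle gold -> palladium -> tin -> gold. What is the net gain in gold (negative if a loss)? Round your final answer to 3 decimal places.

100 gold × 4.691 = 469.1 palladium
469.1 palladium × 0.1927 = 90.39557 tin
90.39557 tin × 0.8692 = 78.571829444 gold
Net change: 78.571829444 − 100 = -21.428170556 gold

-21.428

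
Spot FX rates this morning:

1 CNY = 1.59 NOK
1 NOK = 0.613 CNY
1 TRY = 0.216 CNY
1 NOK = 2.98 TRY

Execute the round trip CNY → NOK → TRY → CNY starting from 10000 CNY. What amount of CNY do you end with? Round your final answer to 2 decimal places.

10000 CNY × 1.59 = 15900 NOK
15900 NOK × 2.98 = 47382 TRY
47382 TRY × 0.216 = 10234.512 CNY

10234.51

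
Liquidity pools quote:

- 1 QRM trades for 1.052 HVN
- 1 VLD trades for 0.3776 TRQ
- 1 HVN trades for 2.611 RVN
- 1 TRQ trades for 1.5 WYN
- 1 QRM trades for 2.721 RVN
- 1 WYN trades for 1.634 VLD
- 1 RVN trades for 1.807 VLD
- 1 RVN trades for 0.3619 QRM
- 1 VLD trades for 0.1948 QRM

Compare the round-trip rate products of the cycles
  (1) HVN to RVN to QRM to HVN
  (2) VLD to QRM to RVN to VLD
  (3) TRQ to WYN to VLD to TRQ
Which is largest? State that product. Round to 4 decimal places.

(1) 2.611 × 0.3619 × 1.052 = 0.99406
(2) 0.1948 × 2.721 × 1.807 = 0.95780
(3) 1.5 × 1.634 × 0.3776 = 0.92550
Highest is cycle (1) at 0.9941 (≤1, no arbitrage).

0.9941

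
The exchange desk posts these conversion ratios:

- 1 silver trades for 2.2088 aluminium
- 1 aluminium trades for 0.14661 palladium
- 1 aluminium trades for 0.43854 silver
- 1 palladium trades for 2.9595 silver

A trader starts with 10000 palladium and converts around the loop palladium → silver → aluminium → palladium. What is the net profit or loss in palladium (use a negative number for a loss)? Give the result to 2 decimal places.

-416.19

10000 palladium × 2.9595 = 29595 silver
29595 silver × 2.2088 = 65369.436 aluminium
65369.436 aluminium × 0.14661 = 9583.81301196 palladium
Net change: 9583.81301196 − 10000 = -416.18698804 palladium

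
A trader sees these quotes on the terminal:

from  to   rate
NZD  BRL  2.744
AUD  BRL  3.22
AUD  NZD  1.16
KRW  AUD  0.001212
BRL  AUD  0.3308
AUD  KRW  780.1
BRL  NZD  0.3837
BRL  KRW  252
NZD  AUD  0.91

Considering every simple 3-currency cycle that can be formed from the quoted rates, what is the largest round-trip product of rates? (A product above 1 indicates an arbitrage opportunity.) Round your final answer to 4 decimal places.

1.1243

NZD→AUD→BRL→NZD: 0.91 × 3.22 × 0.3837 = 1.12432
NZD→BRL→AUD→NZD: 2.744 × 0.3308 × 1.16 = 1.05295
KRW→AUD→BRL→KRW: 0.001212 × 3.22 × 252 = 0.98347
Maximum is NZD→AUD→BRL→NZD at 1.1243; arbitrage exists.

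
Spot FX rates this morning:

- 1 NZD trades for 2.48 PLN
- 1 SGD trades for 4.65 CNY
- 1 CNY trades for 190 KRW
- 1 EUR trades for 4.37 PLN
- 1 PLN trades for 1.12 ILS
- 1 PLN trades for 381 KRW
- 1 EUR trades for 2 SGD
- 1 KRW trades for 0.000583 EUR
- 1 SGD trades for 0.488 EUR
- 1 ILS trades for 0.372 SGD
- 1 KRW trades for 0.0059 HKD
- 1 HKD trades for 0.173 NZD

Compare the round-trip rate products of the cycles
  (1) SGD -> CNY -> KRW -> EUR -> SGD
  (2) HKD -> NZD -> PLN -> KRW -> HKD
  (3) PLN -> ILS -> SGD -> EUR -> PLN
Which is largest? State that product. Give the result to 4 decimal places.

1.0302

(1) 4.65 × 190 × 0.000583 × 2 = 1.03016
(2) 0.173 × 2.48 × 381 × 0.0059 = 0.96444
(3) 1.12 × 0.372 × 0.488 × 4.37 = 0.88851
Highest is cycle (1) at 1.0302 (>1, arbitrage).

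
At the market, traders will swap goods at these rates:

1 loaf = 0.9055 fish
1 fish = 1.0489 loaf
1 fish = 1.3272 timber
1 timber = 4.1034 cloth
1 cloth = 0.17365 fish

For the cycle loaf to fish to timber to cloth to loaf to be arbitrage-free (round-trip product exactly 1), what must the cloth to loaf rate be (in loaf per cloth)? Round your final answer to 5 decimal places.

Known legs of the cycle: 0.9055 × 1.3272 × 4.1034 = 4.93138241064
For no arbitrage the full-cycle product must be 1, so the missing rate is 1 / 4.93138241064 ≈ 0.2027829.

0.20278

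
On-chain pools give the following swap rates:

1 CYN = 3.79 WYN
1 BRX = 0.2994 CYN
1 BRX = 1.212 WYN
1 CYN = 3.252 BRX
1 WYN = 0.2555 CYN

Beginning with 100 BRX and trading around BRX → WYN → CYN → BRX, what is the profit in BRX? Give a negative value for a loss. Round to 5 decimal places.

100 BRX × 1.212 = 121.2 WYN
121.2 WYN × 0.2555 = 30.9666 CYN
30.9666 CYN × 3.252 = 100.7033832 BRX
Net change: 100.7033832 − 100 = 0.7033832 BRX

0.70338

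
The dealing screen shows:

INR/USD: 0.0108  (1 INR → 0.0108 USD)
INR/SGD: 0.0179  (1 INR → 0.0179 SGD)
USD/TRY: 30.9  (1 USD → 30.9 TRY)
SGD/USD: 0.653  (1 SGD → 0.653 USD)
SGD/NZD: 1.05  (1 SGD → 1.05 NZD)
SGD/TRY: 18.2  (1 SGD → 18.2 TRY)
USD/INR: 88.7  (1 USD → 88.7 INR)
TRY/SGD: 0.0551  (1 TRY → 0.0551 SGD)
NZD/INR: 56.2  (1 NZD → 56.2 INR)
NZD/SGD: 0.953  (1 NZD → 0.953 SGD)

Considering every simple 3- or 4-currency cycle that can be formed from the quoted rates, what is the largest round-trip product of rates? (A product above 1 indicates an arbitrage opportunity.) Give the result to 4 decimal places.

1.1118

TRY→SGD→USD→TRY: 0.0551 × 0.653 × 30.9 = 1.11179
INR→SGD→NZD→INR: 0.0179 × 1.05 × 56.2 = 1.05628
INR→SGD→USD→INR: 0.0179 × 0.653 × 88.7 = 1.03679
Maximum is TRY→SGD→USD→TRY at 1.1118; arbitrage exists.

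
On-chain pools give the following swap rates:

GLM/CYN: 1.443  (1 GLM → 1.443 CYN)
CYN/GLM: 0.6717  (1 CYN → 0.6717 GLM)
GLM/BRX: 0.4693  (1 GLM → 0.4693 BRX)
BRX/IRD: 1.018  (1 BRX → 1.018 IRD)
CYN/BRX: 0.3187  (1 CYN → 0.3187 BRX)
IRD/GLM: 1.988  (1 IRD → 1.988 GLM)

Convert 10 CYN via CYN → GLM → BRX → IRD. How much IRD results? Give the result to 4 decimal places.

3.2090

10 CYN × 0.6717 = 6.717 GLM
6.717 GLM × 0.4693 = 3.1522881 BRX
3.1522881 BRX × 1.018 = 3.2090292858 IRD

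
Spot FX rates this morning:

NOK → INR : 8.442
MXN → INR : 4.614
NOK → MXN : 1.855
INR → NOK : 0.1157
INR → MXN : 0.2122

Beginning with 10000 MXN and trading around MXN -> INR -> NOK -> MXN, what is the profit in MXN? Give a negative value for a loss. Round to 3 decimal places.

-97.272

10000 MXN × 4.614 = 46140 INR
46140 INR × 0.1157 = 5338.398 NOK
5338.398 NOK × 1.855 = 9902.72829 MXN
Net change: 9902.72829 − 10000 = -97.27171 MXN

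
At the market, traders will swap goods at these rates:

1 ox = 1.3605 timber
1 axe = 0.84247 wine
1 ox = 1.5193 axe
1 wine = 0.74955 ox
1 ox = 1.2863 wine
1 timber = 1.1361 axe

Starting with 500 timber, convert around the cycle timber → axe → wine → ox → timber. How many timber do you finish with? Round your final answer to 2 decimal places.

500 timber × 1.1361 = 568.05 axe
568.05 axe × 0.84247 = 478.5650835 wine
478.5650835 wine × 0.74955 = 358.708458337425 ox
358.708458337425 ox × 1.3605 = 488.0228575680667125 timber

488.02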